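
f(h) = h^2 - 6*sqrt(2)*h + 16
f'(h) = 2*h - 6*sqrt(2)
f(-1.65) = 32.72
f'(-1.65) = -11.79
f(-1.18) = 27.41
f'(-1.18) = -10.85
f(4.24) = -2.00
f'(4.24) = -0.00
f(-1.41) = 29.95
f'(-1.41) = -11.31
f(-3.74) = 61.72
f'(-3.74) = -15.97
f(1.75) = 4.21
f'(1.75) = -4.99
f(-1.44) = 30.29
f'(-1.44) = -11.37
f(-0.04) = 16.34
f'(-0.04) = -8.57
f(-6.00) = 102.91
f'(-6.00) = -20.49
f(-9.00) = 173.37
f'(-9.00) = -26.49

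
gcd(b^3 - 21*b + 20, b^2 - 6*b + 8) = b - 4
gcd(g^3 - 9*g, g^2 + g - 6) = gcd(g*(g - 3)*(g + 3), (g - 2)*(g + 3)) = g + 3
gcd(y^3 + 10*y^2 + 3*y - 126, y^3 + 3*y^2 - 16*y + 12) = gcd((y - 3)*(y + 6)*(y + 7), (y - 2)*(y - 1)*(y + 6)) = y + 6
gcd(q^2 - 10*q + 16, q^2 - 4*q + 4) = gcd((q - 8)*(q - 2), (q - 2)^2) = q - 2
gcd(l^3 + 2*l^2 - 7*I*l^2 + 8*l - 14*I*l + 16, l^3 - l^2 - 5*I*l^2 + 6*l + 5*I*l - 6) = l + I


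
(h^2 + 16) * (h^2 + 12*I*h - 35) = h^4 + 12*I*h^3 - 19*h^2 + 192*I*h - 560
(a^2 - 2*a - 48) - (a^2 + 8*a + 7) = -10*a - 55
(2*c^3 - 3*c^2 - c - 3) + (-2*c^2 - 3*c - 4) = 2*c^3 - 5*c^2 - 4*c - 7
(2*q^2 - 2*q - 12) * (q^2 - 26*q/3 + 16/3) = 2*q^4 - 58*q^3/3 + 16*q^2 + 280*q/3 - 64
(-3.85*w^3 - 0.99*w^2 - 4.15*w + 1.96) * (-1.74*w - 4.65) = 6.699*w^4 + 19.6251*w^3 + 11.8245*w^2 + 15.8871*w - 9.114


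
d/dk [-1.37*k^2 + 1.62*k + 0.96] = 1.62 - 2.74*k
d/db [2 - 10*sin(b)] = -10*cos(b)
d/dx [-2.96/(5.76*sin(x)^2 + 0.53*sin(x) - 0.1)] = (34.0992*sin(x) + 1.5688)*cos(x)/(5.76*sin(x)^2 + 0.53*sin(x) - 0.1)^2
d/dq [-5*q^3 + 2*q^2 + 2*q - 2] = -15*q^2 + 4*q + 2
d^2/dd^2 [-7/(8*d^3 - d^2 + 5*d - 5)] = 14*((24*d - 1)*(8*d^3 - d^2 + 5*d - 5) - (24*d^2 - 2*d + 5)^2)/(8*d^3 - d^2 + 5*d - 5)^3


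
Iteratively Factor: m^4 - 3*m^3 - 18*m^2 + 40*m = (m - 5)*(m^3 + 2*m^2 - 8*m) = (m - 5)*(m + 4)*(m^2 - 2*m) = m*(m - 5)*(m + 4)*(m - 2)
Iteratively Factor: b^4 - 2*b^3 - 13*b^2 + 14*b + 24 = (b + 1)*(b^3 - 3*b^2 - 10*b + 24) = (b + 1)*(b + 3)*(b^2 - 6*b + 8) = (b - 4)*(b + 1)*(b + 3)*(b - 2)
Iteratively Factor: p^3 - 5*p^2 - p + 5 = (p - 5)*(p^2 - 1) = (p - 5)*(p + 1)*(p - 1)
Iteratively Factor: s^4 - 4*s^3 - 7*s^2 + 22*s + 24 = (s + 1)*(s^3 - 5*s^2 - 2*s + 24) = (s - 3)*(s + 1)*(s^2 - 2*s - 8) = (s - 4)*(s - 3)*(s + 1)*(s + 2)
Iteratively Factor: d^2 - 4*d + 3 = (d - 1)*(d - 3)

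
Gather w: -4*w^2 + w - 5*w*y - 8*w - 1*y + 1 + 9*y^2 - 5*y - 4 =-4*w^2 + w*(-5*y - 7) + 9*y^2 - 6*y - 3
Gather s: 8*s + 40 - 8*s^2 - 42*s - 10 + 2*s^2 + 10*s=-6*s^2 - 24*s + 30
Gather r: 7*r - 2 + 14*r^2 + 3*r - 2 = 14*r^2 + 10*r - 4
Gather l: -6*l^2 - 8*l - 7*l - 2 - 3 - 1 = -6*l^2 - 15*l - 6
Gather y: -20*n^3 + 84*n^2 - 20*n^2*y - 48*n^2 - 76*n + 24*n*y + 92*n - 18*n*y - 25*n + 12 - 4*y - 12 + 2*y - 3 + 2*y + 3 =-20*n^3 + 36*n^2 - 9*n + y*(-20*n^2 + 6*n)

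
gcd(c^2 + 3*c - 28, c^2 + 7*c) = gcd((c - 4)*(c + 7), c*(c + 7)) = c + 7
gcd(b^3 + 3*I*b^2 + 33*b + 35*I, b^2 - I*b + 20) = b - 5*I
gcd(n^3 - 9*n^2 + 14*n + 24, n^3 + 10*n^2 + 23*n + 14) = n + 1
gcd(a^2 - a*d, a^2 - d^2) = a - d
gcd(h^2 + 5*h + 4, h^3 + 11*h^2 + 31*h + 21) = h + 1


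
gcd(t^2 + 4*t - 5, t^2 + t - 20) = t + 5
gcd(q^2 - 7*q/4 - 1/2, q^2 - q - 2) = q - 2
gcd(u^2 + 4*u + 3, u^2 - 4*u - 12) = 1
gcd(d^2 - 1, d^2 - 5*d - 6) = d + 1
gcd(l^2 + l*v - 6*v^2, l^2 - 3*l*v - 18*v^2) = l + 3*v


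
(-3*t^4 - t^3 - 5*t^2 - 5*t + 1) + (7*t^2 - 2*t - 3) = -3*t^4 - t^3 + 2*t^2 - 7*t - 2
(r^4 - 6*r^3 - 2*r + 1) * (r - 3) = r^5 - 9*r^4 + 18*r^3 - 2*r^2 + 7*r - 3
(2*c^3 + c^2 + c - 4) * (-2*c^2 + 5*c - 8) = -4*c^5 + 8*c^4 - 13*c^3 + 5*c^2 - 28*c + 32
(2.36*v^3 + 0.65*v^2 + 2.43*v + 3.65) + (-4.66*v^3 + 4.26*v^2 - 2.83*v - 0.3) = -2.3*v^3 + 4.91*v^2 - 0.4*v + 3.35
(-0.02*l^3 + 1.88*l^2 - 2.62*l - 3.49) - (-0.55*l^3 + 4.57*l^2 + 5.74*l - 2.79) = 0.53*l^3 - 2.69*l^2 - 8.36*l - 0.7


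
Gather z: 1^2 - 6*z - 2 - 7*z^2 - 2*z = -7*z^2 - 8*z - 1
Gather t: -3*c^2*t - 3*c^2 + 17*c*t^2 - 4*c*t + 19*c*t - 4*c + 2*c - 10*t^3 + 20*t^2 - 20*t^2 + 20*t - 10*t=-3*c^2 + 17*c*t^2 - 2*c - 10*t^3 + t*(-3*c^2 + 15*c + 10)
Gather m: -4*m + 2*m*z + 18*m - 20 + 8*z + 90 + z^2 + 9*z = m*(2*z + 14) + z^2 + 17*z + 70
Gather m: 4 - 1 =3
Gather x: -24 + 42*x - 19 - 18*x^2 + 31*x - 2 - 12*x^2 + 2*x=-30*x^2 + 75*x - 45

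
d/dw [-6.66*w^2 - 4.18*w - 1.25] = -13.32*w - 4.18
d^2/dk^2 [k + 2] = 0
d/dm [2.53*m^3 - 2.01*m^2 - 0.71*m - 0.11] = 7.59*m^2 - 4.02*m - 0.71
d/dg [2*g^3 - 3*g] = 6*g^2 - 3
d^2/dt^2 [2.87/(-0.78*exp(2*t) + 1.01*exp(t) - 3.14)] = (-2.87*(1.56*exp(t) - 1.01)*(3.12*exp(t) - 2.02)*exp(t) + (8.9544*exp(t) - 2.8987)*(0.78*exp(2*t) - 1.01*exp(t) + 3.14))*exp(t)/(0.78*exp(2*t) - 1.01*exp(t) + 3.14)^3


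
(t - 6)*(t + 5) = t^2 - t - 30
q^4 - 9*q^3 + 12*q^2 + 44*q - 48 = (q - 6)*(q - 4)*(q - 1)*(q + 2)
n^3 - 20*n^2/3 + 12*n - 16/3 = (n - 4)*(n - 2)*(n - 2/3)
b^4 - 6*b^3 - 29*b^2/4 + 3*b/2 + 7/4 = (b - 7)*(b - 1/2)*(b + 1/2)*(b + 1)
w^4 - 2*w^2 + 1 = (w - 1)^2*(w + 1)^2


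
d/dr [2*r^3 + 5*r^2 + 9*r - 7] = 6*r^2 + 10*r + 9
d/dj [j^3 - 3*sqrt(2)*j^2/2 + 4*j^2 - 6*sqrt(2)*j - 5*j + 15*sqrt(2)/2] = 3*j^2 - 3*sqrt(2)*j + 8*j - 6*sqrt(2) - 5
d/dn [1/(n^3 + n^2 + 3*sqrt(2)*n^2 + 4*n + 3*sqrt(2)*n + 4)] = (-3*n^2 - 6*sqrt(2)*n - 2*n - 3*sqrt(2) - 4)/(n^3 + n^2 + 3*sqrt(2)*n^2 + 4*n + 3*sqrt(2)*n + 4)^2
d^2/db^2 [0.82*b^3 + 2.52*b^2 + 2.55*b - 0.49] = 4.92*b + 5.04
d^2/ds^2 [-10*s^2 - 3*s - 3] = -20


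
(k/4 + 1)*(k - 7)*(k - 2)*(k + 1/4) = k^4/4 - 19*k^3/16 - 93*k^2/16 + 101*k/8 + 7/2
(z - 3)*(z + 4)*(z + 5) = z^3 + 6*z^2 - 7*z - 60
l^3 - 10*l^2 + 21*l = l*(l - 7)*(l - 3)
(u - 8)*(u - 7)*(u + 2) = u^3 - 13*u^2 + 26*u + 112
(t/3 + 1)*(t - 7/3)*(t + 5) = t^3/3 + 17*t^2/9 - 11*t/9 - 35/3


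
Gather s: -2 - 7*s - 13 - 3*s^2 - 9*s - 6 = -3*s^2 - 16*s - 21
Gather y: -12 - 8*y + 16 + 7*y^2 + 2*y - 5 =7*y^2 - 6*y - 1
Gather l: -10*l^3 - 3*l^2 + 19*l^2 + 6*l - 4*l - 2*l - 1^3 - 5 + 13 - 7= -10*l^3 + 16*l^2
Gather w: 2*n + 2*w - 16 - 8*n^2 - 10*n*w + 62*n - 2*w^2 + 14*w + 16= -8*n^2 + 64*n - 2*w^2 + w*(16 - 10*n)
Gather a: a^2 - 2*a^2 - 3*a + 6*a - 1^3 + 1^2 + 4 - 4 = -a^2 + 3*a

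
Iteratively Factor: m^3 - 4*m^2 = (m - 4)*(m^2) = m*(m - 4)*(m)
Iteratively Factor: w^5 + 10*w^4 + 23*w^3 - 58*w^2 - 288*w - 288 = (w + 3)*(w^4 + 7*w^3 + 2*w^2 - 64*w - 96) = (w - 3)*(w + 3)*(w^3 + 10*w^2 + 32*w + 32) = (w - 3)*(w + 3)*(w + 4)*(w^2 + 6*w + 8) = (w - 3)*(w + 2)*(w + 3)*(w + 4)*(w + 4)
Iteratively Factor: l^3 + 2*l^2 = (l)*(l^2 + 2*l) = l*(l + 2)*(l)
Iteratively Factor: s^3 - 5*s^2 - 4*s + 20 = (s - 2)*(s^2 - 3*s - 10) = (s - 2)*(s + 2)*(s - 5)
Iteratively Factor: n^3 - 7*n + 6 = (n - 1)*(n^2 + n - 6) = (n - 2)*(n - 1)*(n + 3)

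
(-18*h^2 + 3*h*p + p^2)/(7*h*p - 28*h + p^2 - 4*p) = (-18*h^2 + 3*h*p + p^2)/(7*h*p - 28*h + p^2 - 4*p)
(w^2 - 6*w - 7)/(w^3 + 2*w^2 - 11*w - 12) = (w - 7)/(w^2 + w - 12)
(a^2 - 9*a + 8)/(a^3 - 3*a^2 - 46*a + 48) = 1/(a + 6)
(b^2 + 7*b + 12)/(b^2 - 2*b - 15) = (b + 4)/(b - 5)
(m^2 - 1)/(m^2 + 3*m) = (m^2 - 1)/(m*(m + 3))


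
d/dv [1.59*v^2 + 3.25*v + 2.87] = 3.18*v + 3.25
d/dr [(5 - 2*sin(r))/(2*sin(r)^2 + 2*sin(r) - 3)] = 4*(sin(r)^2 - 5*sin(r) - 1)*cos(r)/(2*sin(r) - cos(2*r) - 2)^2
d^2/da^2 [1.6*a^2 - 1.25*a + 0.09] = 3.20000000000000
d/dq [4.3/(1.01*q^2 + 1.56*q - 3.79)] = (-8.686*q - 6.708)/(1.01*q^2 + 1.56*q - 3.79)^2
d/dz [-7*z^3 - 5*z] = -21*z^2 - 5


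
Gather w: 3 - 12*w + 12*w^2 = 12*w^2 - 12*w + 3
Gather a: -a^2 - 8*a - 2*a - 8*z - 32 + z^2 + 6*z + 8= -a^2 - 10*a + z^2 - 2*z - 24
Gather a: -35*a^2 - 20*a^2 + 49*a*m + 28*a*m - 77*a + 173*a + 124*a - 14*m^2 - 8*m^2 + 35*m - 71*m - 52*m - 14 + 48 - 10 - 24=-55*a^2 + a*(77*m + 220) - 22*m^2 - 88*m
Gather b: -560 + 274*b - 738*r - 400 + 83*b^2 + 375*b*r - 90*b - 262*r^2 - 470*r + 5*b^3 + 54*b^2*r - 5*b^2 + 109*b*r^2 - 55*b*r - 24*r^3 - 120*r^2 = 5*b^3 + b^2*(54*r + 78) + b*(109*r^2 + 320*r + 184) - 24*r^3 - 382*r^2 - 1208*r - 960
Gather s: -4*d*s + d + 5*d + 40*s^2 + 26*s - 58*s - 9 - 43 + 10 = 6*d + 40*s^2 + s*(-4*d - 32) - 42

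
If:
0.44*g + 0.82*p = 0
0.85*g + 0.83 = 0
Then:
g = -0.98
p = 0.52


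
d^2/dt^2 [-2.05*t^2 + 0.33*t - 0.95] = -4.10000000000000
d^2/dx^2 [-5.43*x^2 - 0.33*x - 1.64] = -10.8600000000000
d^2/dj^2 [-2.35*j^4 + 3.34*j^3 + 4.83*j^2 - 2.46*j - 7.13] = -28.2*j^2 + 20.04*j + 9.66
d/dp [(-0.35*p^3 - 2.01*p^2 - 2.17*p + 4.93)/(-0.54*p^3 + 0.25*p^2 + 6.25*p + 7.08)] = (-1.1729*p^4 - 6.7186*p^3 - 11.4674*p^2 - 30.9266*p - 46.1761)/(0.2916*p^6 - 0.27*p^5 - 6.6875*p^4 - 4.5214*p^3 + 42.6025*p^2 + 88.5*p + 50.1264)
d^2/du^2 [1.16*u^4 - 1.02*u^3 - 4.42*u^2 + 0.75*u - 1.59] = 13.92*u^2 - 6.12*u - 8.84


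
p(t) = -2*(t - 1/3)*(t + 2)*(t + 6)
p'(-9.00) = -228.67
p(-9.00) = 392.00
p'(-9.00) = -228.67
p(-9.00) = 392.00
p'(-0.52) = -4.34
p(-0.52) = 13.84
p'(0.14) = -23.08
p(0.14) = 5.08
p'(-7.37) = -118.55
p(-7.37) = 113.35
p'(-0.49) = -5.08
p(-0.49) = 13.70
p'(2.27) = -119.20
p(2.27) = -136.78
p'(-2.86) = 19.96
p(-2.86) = -17.25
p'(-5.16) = -20.18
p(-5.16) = -29.16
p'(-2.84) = 20.03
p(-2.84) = -16.85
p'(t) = -2*(t - 1/3)*(t + 2) - 2*(t - 1/3)*(t + 6) - 2*(t + 2)*(t + 6) = -6*t^2 - 92*t/3 - 56/3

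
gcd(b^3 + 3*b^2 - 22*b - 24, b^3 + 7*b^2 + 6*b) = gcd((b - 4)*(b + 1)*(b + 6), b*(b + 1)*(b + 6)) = b^2 + 7*b + 6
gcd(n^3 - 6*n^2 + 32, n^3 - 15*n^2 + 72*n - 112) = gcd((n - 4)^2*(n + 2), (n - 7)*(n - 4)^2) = n^2 - 8*n + 16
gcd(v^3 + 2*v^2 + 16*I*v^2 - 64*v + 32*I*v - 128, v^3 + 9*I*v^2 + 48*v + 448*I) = v^2 + 16*I*v - 64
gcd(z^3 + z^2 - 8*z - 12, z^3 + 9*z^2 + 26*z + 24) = z + 2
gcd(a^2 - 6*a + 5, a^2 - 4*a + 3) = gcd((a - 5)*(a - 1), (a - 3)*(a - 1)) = a - 1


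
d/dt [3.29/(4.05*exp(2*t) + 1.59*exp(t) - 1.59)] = (-26.649*exp(t) - 5.2311)*exp(t)/(4.05*exp(2*t) + 1.59*exp(t) - 1.59)^2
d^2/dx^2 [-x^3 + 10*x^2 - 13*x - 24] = 20 - 6*x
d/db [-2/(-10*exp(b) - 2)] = -5*exp(b)/(5*exp(b) + 1)^2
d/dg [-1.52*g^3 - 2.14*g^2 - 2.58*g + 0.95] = -4.56*g^2 - 4.28*g - 2.58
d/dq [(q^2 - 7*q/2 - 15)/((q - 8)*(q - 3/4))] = 84*(-q^2 + 8*q - 29)/(16*q^4 - 280*q^3 + 1417*q^2 - 1680*q + 576)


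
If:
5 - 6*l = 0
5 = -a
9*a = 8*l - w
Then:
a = -5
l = 5/6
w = 155/3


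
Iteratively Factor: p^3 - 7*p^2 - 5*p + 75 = (p - 5)*(p^2 - 2*p - 15) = (p - 5)*(p + 3)*(p - 5)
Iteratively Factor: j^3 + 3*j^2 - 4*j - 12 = (j + 2)*(j^2 + j - 6) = (j + 2)*(j + 3)*(j - 2)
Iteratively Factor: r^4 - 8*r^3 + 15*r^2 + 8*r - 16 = (r - 1)*(r^3 - 7*r^2 + 8*r + 16) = (r - 4)*(r - 1)*(r^2 - 3*r - 4) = (r - 4)*(r - 1)*(r + 1)*(r - 4)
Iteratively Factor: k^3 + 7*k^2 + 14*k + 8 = (k + 2)*(k^2 + 5*k + 4) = (k + 1)*(k + 2)*(k + 4)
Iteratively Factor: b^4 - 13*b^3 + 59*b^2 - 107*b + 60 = (b - 4)*(b^3 - 9*b^2 + 23*b - 15) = (b - 5)*(b - 4)*(b^2 - 4*b + 3) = (b - 5)*(b - 4)*(b - 3)*(b - 1)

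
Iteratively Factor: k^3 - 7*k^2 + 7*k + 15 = (k + 1)*(k^2 - 8*k + 15) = (k - 5)*(k + 1)*(k - 3)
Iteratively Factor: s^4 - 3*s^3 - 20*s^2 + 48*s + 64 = (s - 4)*(s^3 + s^2 - 16*s - 16) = (s - 4)*(s + 1)*(s^2 - 16) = (s - 4)*(s + 1)*(s + 4)*(s - 4)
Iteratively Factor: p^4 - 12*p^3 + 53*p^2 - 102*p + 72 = (p - 3)*(p^3 - 9*p^2 + 26*p - 24) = (p - 4)*(p - 3)*(p^2 - 5*p + 6) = (p - 4)*(p - 3)*(p - 2)*(p - 3)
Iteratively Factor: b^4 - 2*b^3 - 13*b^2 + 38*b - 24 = (b + 4)*(b^3 - 6*b^2 + 11*b - 6) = (b - 3)*(b + 4)*(b^2 - 3*b + 2) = (b - 3)*(b - 2)*(b + 4)*(b - 1)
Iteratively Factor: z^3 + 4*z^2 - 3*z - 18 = (z + 3)*(z^2 + z - 6) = (z - 2)*(z + 3)*(z + 3)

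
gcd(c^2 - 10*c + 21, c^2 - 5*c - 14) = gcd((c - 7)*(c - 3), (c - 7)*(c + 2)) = c - 7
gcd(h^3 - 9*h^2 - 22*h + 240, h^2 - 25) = h + 5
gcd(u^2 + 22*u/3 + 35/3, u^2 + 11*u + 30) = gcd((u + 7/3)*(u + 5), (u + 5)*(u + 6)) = u + 5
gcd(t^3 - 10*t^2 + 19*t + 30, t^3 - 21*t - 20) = t^2 - 4*t - 5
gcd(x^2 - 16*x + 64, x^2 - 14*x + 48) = x - 8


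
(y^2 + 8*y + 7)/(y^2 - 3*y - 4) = (y + 7)/(y - 4)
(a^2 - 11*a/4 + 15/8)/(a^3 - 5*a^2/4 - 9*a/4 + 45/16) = 2/(2*a + 3)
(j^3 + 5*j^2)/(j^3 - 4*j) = j*(j + 5)/(j^2 - 4)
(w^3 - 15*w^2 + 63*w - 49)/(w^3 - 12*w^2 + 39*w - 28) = (w - 7)/(w - 4)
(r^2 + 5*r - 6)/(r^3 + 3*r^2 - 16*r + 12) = 1/(r - 2)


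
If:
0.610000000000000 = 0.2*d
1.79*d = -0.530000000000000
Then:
No Solution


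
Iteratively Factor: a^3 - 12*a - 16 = (a + 2)*(a^2 - 2*a - 8) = (a + 2)^2*(a - 4)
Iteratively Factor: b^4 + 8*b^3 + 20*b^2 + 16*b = (b)*(b^3 + 8*b^2 + 20*b + 16) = b*(b + 2)*(b^2 + 6*b + 8) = b*(b + 2)*(b + 4)*(b + 2)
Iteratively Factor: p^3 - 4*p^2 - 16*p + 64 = (p - 4)*(p^2 - 16) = (p - 4)*(p + 4)*(p - 4)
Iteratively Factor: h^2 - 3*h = (h - 3)*(h)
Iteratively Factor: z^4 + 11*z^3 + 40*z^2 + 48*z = (z + 4)*(z^3 + 7*z^2 + 12*z) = (z + 4)^2*(z^2 + 3*z) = z*(z + 4)^2*(z + 3)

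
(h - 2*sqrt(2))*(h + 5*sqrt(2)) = h^2 + 3*sqrt(2)*h - 20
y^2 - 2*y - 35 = (y - 7)*(y + 5)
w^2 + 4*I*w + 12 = (w - 2*I)*(w + 6*I)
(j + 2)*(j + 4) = j^2 + 6*j + 8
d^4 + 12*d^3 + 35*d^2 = d^2*(d + 5)*(d + 7)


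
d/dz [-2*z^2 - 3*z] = -4*z - 3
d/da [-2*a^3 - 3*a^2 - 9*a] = -6*a^2 - 6*a - 9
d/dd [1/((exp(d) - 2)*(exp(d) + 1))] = (1 - 2*exp(d))*exp(d)/(exp(4*d) - 2*exp(3*d) - 3*exp(2*d) + 4*exp(d) + 4)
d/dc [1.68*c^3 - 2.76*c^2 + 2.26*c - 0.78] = 5.04*c^2 - 5.52*c + 2.26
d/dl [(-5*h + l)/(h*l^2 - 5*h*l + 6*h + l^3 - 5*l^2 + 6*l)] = (h*l^2 - 5*h*l + 6*h + l^3 - 5*l^2 + 6*l + (5*h - l)*(2*h*l - 5*h + 3*l^2 - 10*l + 6))/(h*l^2 - 5*h*l + 6*h + l^3 - 5*l^2 + 6*l)^2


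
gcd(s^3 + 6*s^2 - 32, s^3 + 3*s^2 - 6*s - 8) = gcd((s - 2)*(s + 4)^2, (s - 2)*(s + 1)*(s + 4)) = s^2 + 2*s - 8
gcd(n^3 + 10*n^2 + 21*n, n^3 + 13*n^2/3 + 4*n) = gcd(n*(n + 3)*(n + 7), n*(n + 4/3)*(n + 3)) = n^2 + 3*n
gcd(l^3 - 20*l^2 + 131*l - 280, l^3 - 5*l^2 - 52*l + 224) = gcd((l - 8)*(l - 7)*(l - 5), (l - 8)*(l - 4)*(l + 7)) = l - 8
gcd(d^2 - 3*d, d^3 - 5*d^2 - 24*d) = d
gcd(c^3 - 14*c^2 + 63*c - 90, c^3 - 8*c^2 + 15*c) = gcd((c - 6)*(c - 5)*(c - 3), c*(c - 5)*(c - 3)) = c^2 - 8*c + 15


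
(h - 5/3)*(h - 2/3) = h^2 - 7*h/3 + 10/9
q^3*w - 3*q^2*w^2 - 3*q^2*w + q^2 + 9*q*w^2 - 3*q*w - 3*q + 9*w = (q - 3)*(q - 3*w)*(q*w + 1)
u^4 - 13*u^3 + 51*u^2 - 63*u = u*(u - 7)*(u - 3)^2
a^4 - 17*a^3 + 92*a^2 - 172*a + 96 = (a - 8)*(a - 6)*(a - 2)*(a - 1)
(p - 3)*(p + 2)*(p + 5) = p^3 + 4*p^2 - 11*p - 30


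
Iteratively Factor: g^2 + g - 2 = (g - 1)*(g + 2)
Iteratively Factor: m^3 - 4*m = (m)*(m^2 - 4) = m*(m - 2)*(m + 2)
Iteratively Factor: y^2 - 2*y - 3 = (y + 1)*(y - 3)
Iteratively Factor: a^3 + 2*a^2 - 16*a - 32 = (a + 4)*(a^2 - 2*a - 8) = (a + 2)*(a + 4)*(a - 4)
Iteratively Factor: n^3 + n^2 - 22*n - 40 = (n + 4)*(n^2 - 3*n - 10) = (n + 2)*(n + 4)*(n - 5)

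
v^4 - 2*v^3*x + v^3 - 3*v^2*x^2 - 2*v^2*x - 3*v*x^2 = v*(v + 1)*(v - 3*x)*(v + x)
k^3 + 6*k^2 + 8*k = k*(k + 2)*(k + 4)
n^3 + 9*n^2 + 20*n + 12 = (n + 1)*(n + 2)*(n + 6)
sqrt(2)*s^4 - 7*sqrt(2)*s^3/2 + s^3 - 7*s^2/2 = s^2*(s - 7/2)*(sqrt(2)*s + 1)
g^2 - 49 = (g - 7)*(g + 7)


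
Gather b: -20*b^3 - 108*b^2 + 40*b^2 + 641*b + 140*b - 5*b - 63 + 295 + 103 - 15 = -20*b^3 - 68*b^2 + 776*b + 320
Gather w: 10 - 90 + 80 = 0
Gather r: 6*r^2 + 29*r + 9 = 6*r^2 + 29*r + 9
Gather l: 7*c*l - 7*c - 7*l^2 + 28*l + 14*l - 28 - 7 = -7*c - 7*l^2 + l*(7*c + 42) - 35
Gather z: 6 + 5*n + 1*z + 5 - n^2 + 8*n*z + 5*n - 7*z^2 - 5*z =-n^2 + 10*n - 7*z^2 + z*(8*n - 4) + 11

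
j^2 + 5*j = j*(j + 5)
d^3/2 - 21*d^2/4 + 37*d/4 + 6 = (d/2 + 1/4)*(d - 8)*(d - 3)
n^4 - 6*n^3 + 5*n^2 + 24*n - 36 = (n - 3)^2*(n - 2)*(n + 2)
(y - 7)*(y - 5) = y^2 - 12*y + 35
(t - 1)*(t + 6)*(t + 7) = t^3 + 12*t^2 + 29*t - 42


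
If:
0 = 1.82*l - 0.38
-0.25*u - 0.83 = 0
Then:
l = 0.21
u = -3.32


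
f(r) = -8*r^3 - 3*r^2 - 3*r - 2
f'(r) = -24*r^2 - 6*r - 3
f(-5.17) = 1038.83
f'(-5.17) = -613.47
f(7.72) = -3884.75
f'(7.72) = -1479.68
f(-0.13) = -1.64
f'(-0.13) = -2.63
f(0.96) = -14.72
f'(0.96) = -30.88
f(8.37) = -4928.29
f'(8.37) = -1734.59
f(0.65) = -7.41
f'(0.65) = -17.04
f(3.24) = -315.31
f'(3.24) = -274.38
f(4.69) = -907.35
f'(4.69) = -559.05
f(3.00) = -254.00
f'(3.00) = -237.00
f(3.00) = -254.00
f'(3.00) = -237.00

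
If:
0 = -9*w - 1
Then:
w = -1/9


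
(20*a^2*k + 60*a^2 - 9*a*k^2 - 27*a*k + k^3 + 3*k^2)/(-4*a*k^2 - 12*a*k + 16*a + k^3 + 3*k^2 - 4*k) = (-5*a*k - 15*a + k^2 + 3*k)/(k^2 + 3*k - 4)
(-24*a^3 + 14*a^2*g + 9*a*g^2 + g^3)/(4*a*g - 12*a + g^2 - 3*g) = (-6*a^2 + 5*a*g + g^2)/(g - 3)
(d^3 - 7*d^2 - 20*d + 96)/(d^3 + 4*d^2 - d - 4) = (d^2 - 11*d + 24)/(d^2 - 1)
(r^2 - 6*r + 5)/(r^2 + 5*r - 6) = (r - 5)/(r + 6)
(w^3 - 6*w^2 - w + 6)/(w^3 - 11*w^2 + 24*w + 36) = (w - 1)/(w - 6)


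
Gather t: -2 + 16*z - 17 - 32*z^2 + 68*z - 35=-32*z^2 + 84*z - 54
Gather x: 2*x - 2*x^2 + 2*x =-2*x^2 + 4*x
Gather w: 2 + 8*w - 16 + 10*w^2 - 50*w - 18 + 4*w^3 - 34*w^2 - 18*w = 4*w^3 - 24*w^2 - 60*w - 32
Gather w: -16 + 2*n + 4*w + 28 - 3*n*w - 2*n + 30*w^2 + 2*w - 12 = 30*w^2 + w*(6 - 3*n)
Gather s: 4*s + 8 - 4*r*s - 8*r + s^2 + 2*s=-8*r + s^2 + s*(6 - 4*r) + 8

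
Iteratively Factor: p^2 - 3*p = (p - 3)*(p)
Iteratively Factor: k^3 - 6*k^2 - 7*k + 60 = (k + 3)*(k^2 - 9*k + 20) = (k - 5)*(k + 3)*(k - 4)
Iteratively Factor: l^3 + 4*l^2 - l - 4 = (l + 1)*(l^2 + 3*l - 4) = (l - 1)*(l + 1)*(l + 4)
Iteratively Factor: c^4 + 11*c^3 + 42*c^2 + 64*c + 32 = (c + 1)*(c^3 + 10*c^2 + 32*c + 32) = (c + 1)*(c + 4)*(c^2 + 6*c + 8) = (c + 1)*(c + 4)^2*(c + 2)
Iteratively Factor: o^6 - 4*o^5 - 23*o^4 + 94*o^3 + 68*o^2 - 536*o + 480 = (o - 2)*(o^5 - 2*o^4 - 27*o^3 + 40*o^2 + 148*o - 240) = (o - 5)*(o - 2)*(o^4 + 3*o^3 - 12*o^2 - 20*o + 48) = (o - 5)*(o - 2)^2*(o^3 + 5*o^2 - 2*o - 24) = (o - 5)*(o - 2)^2*(o + 4)*(o^2 + o - 6) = (o - 5)*(o - 2)^3*(o + 4)*(o + 3)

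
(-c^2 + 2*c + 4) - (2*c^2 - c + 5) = -3*c^2 + 3*c - 1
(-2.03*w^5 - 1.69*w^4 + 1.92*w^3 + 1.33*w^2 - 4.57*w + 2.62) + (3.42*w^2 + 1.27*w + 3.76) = -2.03*w^5 - 1.69*w^4 + 1.92*w^3 + 4.75*w^2 - 3.3*w + 6.38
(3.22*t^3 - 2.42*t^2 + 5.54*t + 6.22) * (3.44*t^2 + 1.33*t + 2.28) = 11.0768*t^5 - 4.0422*t^4 + 23.1806*t^3 + 23.2474*t^2 + 20.9038*t + 14.1816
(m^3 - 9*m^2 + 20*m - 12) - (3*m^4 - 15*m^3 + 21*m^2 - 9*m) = -3*m^4 + 16*m^3 - 30*m^2 + 29*m - 12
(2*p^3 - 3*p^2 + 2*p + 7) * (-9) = -18*p^3 + 27*p^2 - 18*p - 63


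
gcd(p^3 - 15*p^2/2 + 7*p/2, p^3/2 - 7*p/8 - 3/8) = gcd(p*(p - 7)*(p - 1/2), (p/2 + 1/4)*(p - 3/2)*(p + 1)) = 1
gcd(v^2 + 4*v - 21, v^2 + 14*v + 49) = v + 7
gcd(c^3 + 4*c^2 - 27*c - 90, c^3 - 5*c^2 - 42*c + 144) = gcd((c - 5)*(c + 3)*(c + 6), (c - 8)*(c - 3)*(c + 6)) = c + 6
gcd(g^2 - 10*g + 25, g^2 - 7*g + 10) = g - 5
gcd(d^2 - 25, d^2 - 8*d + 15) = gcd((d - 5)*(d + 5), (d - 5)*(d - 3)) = d - 5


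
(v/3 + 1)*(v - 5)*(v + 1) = v^3/3 - v^2/3 - 17*v/3 - 5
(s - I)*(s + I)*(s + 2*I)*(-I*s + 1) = -I*s^4 + 3*s^3 + I*s^2 + 3*s + 2*I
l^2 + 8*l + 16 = (l + 4)^2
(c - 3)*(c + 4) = c^2 + c - 12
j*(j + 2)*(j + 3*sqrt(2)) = j^3 + 2*j^2 + 3*sqrt(2)*j^2 + 6*sqrt(2)*j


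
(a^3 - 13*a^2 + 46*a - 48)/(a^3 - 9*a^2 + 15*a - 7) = (a^3 - 13*a^2 + 46*a - 48)/(a^3 - 9*a^2 + 15*a - 7)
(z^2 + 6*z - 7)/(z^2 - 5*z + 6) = (z^2 + 6*z - 7)/(z^2 - 5*z + 6)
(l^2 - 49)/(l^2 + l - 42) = (l - 7)/(l - 6)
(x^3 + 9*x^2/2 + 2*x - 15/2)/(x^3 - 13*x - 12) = (2*x^2 + 3*x - 5)/(2*(x^2 - 3*x - 4))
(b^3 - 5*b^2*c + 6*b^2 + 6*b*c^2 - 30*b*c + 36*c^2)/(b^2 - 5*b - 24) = (-b^3 + 5*b^2*c - 6*b^2 - 6*b*c^2 + 30*b*c - 36*c^2)/(-b^2 + 5*b + 24)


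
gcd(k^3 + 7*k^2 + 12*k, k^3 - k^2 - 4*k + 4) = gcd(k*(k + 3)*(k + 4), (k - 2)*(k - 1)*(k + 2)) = 1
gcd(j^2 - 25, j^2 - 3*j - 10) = j - 5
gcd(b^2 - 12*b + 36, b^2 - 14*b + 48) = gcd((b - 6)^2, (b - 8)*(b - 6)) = b - 6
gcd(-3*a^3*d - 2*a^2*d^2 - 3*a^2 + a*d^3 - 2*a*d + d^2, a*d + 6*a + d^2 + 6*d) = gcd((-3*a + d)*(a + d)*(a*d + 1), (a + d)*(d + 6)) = a + d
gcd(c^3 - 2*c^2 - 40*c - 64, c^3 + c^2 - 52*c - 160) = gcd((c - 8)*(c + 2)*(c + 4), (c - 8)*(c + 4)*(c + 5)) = c^2 - 4*c - 32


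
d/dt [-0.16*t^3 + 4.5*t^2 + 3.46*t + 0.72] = -0.48*t^2 + 9.0*t + 3.46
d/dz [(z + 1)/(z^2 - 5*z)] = (-z^2 - 2*z + 5)/(z^2*(z^2 - 10*z + 25))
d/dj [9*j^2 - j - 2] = 18*j - 1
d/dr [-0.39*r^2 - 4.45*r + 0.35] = -0.78*r - 4.45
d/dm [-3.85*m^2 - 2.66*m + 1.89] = -7.7*m - 2.66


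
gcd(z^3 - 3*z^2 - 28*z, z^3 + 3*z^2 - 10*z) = z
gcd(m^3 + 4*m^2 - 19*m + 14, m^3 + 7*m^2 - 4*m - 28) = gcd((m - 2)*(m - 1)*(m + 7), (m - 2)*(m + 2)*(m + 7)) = m^2 + 5*m - 14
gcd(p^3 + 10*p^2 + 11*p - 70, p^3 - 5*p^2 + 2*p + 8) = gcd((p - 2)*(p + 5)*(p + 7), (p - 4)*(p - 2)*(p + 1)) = p - 2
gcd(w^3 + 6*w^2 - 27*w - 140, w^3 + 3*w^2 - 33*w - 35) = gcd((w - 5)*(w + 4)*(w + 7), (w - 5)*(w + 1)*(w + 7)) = w^2 + 2*w - 35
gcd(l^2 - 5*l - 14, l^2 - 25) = 1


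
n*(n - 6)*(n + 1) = n^3 - 5*n^2 - 6*n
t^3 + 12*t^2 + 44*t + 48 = (t + 2)*(t + 4)*(t + 6)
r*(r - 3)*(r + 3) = r^3 - 9*r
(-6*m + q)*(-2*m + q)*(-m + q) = -12*m^3 + 20*m^2*q - 9*m*q^2 + q^3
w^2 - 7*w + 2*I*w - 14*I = (w - 7)*(w + 2*I)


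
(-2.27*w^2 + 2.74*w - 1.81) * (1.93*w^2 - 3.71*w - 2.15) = -4.3811*w^4 + 13.7099*w^3 - 8.7782*w^2 + 0.8241*w + 3.8915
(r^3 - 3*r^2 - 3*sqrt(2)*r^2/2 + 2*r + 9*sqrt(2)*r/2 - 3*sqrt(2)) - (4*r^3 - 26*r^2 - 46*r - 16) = -3*r^3 - 3*sqrt(2)*r^2/2 + 23*r^2 + 9*sqrt(2)*r/2 + 48*r - 3*sqrt(2) + 16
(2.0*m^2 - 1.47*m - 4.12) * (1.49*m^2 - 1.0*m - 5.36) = 2.98*m^4 - 4.1903*m^3 - 15.3888*m^2 + 11.9992*m + 22.0832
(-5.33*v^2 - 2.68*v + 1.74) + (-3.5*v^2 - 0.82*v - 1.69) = -8.83*v^2 - 3.5*v + 0.05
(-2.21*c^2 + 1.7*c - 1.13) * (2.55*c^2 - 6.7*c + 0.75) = -5.6355*c^4 + 19.142*c^3 - 15.929*c^2 + 8.846*c - 0.8475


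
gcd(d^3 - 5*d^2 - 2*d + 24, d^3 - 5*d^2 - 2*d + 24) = d^3 - 5*d^2 - 2*d + 24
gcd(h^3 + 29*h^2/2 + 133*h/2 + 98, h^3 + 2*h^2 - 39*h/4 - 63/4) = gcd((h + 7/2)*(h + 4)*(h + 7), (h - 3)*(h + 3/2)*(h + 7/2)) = h + 7/2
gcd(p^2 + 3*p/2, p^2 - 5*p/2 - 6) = p + 3/2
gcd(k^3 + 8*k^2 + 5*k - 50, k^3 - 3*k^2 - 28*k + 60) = k^2 + 3*k - 10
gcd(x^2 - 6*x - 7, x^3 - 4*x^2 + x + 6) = x + 1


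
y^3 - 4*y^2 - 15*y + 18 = (y - 6)*(y - 1)*(y + 3)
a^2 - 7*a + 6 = (a - 6)*(a - 1)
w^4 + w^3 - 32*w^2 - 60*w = w*(w - 6)*(w + 2)*(w + 5)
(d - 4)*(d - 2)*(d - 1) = d^3 - 7*d^2 + 14*d - 8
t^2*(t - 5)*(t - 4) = t^4 - 9*t^3 + 20*t^2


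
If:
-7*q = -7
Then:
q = 1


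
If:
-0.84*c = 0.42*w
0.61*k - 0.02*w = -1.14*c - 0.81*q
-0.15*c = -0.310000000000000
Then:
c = 2.07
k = -1.32786885245902*q - 3.99781420765027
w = -4.13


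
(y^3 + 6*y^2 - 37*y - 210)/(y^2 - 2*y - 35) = (y^2 + y - 42)/(y - 7)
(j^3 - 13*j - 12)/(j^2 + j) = j - 1 - 12/j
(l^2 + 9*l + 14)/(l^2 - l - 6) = (l + 7)/(l - 3)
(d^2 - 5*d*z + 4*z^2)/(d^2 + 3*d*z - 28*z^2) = (d - z)/(d + 7*z)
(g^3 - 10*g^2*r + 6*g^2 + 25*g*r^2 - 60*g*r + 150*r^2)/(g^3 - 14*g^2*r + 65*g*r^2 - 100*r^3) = (-g - 6)/(-g + 4*r)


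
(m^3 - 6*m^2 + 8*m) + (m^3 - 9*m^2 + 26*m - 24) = 2*m^3 - 15*m^2 + 34*m - 24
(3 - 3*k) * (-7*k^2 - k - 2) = 21*k^3 - 18*k^2 + 3*k - 6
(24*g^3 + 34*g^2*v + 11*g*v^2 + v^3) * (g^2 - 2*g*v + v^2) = 24*g^5 - 14*g^4*v - 33*g^3*v^2 + 13*g^2*v^3 + 9*g*v^4 + v^5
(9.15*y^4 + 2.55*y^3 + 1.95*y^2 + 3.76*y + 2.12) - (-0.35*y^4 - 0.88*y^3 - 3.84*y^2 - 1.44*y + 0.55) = 9.5*y^4 + 3.43*y^3 + 5.79*y^2 + 5.2*y + 1.57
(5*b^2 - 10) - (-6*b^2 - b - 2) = 11*b^2 + b - 8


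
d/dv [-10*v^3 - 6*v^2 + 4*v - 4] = -30*v^2 - 12*v + 4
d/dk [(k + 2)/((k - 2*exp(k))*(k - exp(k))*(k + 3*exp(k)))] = 2*(-k^3 + 7*k^2*exp(2*k) - 3*k^2 - 9*k*exp(3*k) + 14*k*exp(2*k) - 15*exp(3*k) + 7*exp(2*k))/(k^6 - 14*k^4*exp(2*k) + 12*k^3*exp(3*k) + 49*k^2*exp(4*k) - 84*k*exp(5*k) + 36*exp(6*k))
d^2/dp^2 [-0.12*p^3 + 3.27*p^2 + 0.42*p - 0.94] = 6.54 - 0.72*p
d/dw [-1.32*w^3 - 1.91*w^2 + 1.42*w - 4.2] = -3.96*w^2 - 3.82*w + 1.42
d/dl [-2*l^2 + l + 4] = 1 - 4*l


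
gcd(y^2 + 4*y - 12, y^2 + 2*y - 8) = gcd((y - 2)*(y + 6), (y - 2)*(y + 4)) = y - 2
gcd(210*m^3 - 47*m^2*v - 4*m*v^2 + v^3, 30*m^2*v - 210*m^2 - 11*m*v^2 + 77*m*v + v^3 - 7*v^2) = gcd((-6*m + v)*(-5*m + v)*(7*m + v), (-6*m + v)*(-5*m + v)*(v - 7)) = 30*m^2 - 11*m*v + v^2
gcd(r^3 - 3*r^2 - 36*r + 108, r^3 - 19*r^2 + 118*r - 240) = r - 6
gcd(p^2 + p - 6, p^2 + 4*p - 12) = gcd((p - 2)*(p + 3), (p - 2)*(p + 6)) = p - 2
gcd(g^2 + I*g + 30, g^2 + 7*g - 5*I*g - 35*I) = g - 5*I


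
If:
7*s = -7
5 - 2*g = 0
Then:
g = 5/2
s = -1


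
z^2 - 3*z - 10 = (z - 5)*(z + 2)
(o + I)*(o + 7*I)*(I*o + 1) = I*o^3 - 7*o^2 + I*o - 7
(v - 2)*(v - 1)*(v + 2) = v^3 - v^2 - 4*v + 4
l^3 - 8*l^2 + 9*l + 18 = (l - 6)*(l - 3)*(l + 1)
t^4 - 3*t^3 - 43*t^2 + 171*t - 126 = (t - 6)*(t - 3)*(t - 1)*(t + 7)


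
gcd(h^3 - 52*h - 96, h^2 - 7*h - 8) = h - 8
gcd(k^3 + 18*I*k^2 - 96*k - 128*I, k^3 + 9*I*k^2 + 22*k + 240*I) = k + 8*I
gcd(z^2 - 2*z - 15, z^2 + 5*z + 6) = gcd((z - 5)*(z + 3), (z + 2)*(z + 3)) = z + 3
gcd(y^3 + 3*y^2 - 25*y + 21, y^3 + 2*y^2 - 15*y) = y - 3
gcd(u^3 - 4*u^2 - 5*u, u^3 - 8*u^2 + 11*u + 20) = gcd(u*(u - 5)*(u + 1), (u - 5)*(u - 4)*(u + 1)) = u^2 - 4*u - 5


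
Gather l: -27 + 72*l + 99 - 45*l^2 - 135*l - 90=-45*l^2 - 63*l - 18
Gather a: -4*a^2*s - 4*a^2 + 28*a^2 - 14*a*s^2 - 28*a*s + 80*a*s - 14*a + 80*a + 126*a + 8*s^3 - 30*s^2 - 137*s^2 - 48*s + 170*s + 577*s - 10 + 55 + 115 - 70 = a^2*(24 - 4*s) + a*(-14*s^2 + 52*s + 192) + 8*s^3 - 167*s^2 + 699*s + 90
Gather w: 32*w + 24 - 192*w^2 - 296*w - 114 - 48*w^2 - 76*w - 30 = -240*w^2 - 340*w - 120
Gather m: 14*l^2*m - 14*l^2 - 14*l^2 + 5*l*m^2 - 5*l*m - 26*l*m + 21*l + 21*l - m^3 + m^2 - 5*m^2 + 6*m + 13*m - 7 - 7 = -28*l^2 + 42*l - m^3 + m^2*(5*l - 4) + m*(14*l^2 - 31*l + 19) - 14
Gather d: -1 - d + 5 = 4 - d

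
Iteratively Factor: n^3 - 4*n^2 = (n - 4)*(n^2) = n*(n - 4)*(n)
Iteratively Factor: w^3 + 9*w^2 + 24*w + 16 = (w + 1)*(w^2 + 8*w + 16) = (w + 1)*(w + 4)*(w + 4)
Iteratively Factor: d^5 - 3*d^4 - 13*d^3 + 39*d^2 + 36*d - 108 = (d - 3)*(d^4 - 13*d^2 + 36) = (d - 3)*(d + 2)*(d^3 - 2*d^2 - 9*d + 18) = (d - 3)*(d - 2)*(d + 2)*(d^2 - 9) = (d - 3)^2*(d - 2)*(d + 2)*(d + 3)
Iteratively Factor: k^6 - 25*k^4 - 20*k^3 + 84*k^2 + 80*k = (k + 4)*(k^5 - 4*k^4 - 9*k^3 + 16*k^2 + 20*k) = (k - 2)*(k + 4)*(k^4 - 2*k^3 - 13*k^2 - 10*k) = k*(k - 2)*(k + 4)*(k^3 - 2*k^2 - 13*k - 10) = k*(k - 2)*(k + 1)*(k + 4)*(k^2 - 3*k - 10) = k*(k - 5)*(k - 2)*(k + 1)*(k + 4)*(k + 2)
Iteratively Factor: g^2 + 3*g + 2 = (g + 1)*(g + 2)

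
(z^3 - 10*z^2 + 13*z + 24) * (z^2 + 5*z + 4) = z^5 - 5*z^4 - 33*z^3 + 49*z^2 + 172*z + 96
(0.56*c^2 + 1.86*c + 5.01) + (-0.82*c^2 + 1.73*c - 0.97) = -0.26*c^2 + 3.59*c + 4.04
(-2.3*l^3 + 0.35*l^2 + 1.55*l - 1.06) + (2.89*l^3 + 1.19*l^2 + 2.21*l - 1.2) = 0.59*l^3 + 1.54*l^2 + 3.76*l - 2.26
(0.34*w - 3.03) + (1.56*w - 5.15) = 1.9*w - 8.18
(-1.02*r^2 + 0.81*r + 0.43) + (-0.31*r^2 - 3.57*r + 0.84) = -1.33*r^2 - 2.76*r + 1.27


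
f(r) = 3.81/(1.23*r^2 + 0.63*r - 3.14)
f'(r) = 3.81*(-2.46*r - 0.63)/(1.23*r^2 + 0.63*r - 3.14)^2 = (-9.3726*r - 2.4003)/(1.23*r^2 + 0.63*r - 3.14)^2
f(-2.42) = 1.50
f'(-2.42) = 3.15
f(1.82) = 1.83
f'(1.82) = -4.49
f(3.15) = 0.34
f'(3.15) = -0.26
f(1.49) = 7.20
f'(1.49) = -58.39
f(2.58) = 0.57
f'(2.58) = -0.60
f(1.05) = -3.39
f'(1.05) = -9.72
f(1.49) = 7.20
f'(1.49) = -58.39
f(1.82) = 1.83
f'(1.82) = -4.49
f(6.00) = 0.08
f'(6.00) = -0.03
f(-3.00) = 0.63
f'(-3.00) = 0.70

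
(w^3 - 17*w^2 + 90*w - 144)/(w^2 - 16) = (w^3 - 17*w^2 + 90*w - 144)/(w^2 - 16)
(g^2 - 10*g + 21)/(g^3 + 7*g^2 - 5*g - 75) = (g - 7)/(g^2 + 10*g + 25)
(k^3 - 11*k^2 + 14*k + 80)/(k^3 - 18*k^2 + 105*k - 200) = (k + 2)/(k - 5)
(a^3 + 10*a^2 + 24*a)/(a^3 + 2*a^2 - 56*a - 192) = a/(a - 8)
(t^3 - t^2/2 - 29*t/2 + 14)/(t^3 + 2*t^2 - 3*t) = (t^2 + t/2 - 14)/(t*(t + 3))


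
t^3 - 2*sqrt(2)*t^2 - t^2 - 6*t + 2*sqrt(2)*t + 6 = (t - 1)*(t - 3*sqrt(2))*(t + sqrt(2))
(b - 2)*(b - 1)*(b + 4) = b^3 + b^2 - 10*b + 8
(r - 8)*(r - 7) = r^2 - 15*r + 56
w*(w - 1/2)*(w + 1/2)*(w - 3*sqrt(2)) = w^4 - 3*sqrt(2)*w^3 - w^2/4 + 3*sqrt(2)*w/4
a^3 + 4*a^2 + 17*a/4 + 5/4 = (a + 1/2)*(a + 1)*(a + 5/2)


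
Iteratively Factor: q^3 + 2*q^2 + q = (q)*(q^2 + 2*q + 1) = q*(q + 1)*(q + 1)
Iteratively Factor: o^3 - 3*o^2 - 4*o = (o + 1)*(o^2 - 4*o) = (o - 4)*(o + 1)*(o)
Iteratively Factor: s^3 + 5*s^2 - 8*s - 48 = (s + 4)*(s^2 + s - 12) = (s - 3)*(s + 4)*(s + 4)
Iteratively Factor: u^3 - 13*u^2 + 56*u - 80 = (u - 5)*(u^2 - 8*u + 16) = (u - 5)*(u - 4)*(u - 4)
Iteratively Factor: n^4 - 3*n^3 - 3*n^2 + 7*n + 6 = (n - 2)*(n^3 - n^2 - 5*n - 3) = (n - 2)*(n + 1)*(n^2 - 2*n - 3) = (n - 3)*(n - 2)*(n + 1)*(n + 1)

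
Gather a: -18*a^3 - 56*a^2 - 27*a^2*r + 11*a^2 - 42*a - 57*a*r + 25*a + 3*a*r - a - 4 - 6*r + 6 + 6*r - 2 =-18*a^3 + a^2*(-27*r - 45) + a*(-54*r - 18)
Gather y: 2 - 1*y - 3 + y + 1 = 0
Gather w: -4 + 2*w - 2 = 2*w - 6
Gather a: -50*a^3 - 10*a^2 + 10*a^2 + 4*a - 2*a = -50*a^3 + 2*a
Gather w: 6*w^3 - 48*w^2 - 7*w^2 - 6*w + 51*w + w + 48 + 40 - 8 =6*w^3 - 55*w^2 + 46*w + 80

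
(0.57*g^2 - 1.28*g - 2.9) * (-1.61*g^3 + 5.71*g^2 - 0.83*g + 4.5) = -0.9177*g^5 + 5.3155*g^4 - 3.1129*g^3 - 12.9316*g^2 - 3.353*g - 13.05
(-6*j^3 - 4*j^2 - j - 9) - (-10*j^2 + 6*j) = -6*j^3 + 6*j^2 - 7*j - 9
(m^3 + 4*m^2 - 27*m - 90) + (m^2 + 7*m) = m^3 + 5*m^2 - 20*m - 90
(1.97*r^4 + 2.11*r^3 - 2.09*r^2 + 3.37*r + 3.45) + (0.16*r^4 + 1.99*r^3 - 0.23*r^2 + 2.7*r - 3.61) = 2.13*r^4 + 4.1*r^3 - 2.32*r^2 + 6.07*r - 0.16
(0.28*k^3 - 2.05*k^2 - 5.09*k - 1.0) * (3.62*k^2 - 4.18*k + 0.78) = 1.0136*k^5 - 8.5914*k^4 - 9.6384*k^3 + 16.0572*k^2 + 0.2098*k - 0.78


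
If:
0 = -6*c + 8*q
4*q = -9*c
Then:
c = 0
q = 0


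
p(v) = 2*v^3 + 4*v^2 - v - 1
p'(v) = 6*v^2 + 8*v - 1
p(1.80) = 21.82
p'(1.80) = 32.84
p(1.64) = 16.94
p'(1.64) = 28.26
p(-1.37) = 2.73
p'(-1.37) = -0.70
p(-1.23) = 2.56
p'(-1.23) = -1.76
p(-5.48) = -204.53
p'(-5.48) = 135.34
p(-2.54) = -5.43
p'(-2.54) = 17.39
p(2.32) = 43.18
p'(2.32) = 49.85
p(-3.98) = -59.75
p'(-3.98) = 62.20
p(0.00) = -1.00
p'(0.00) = -1.00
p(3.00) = 86.00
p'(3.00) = 77.00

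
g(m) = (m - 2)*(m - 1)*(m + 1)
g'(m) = (m - 2)*(m - 1) + (m - 2)*(m + 1) + (m - 1)*(m + 1)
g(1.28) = -0.46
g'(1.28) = -1.20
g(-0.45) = 1.95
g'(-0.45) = 1.41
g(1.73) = -0.54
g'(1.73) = 1.06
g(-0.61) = 1.64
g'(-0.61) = 2.56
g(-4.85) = -154.28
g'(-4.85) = 88.97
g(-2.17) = -15.47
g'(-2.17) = 21.81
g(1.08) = -0.15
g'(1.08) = -1.82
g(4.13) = 34.20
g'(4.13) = 33.65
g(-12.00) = -2002.00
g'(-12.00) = 479.00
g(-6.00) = -280.00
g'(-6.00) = 131.00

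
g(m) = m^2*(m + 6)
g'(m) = m^2 + 2*m*(m + 6)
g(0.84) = 4.83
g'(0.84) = 12.20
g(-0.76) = 3.03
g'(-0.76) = -7.39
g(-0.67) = 2.39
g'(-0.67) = -6.69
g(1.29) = 12.13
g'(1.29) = 20.47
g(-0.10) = 0.06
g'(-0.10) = -1.17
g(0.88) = 5.33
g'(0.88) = 12.88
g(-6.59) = -25.62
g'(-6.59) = 51.20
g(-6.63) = -27.69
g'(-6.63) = 52.31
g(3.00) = 81.00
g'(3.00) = 63.00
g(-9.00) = -243.00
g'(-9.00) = 135.00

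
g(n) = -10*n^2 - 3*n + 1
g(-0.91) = -4.55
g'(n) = -20*n - 3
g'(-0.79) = 12.80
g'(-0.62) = 9.40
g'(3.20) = -67.00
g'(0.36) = -10.20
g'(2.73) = -57.60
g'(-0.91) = 15.20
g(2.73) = -81.72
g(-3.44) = -107.02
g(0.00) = 1.00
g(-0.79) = -2.87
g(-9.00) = -782.00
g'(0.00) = -3.00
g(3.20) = -111.00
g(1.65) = -31.18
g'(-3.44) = 65.80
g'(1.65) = -36.00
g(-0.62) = -0.98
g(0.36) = -1.38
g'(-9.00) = 177.00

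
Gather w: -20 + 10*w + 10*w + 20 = 20*w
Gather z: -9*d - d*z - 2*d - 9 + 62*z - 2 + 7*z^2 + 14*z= -11*d + 7*z^2 + z*(76 - d) - 11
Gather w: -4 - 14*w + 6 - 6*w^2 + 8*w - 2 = -6*w^2 - 6*w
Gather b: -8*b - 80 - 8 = -8*b - 88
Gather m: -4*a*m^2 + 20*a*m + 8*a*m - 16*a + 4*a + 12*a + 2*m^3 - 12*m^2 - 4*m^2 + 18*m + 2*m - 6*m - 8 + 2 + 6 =2*m^3 + m^2*(-4*a - 16) + m*(28*a + 14)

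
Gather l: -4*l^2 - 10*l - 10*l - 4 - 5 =-4*l^2 - 20*l - 9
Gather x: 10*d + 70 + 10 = 10*d + 80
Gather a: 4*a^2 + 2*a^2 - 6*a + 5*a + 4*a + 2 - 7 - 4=6*a^2 + 3*a - 9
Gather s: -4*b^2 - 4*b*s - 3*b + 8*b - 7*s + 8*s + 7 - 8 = -4*b^2 + 5*b + s*(1 - 4*b) - 1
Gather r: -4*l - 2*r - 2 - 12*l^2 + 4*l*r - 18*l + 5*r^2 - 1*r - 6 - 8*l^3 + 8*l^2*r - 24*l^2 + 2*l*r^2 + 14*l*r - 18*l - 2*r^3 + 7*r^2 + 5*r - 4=-8*l^3 - 36*l^2 - 40*l - 2*r^3 + r^2*(2*l + 12) + r*(8*l^2 + 18*l + 2) - 12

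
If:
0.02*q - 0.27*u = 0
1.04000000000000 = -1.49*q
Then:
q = -0.70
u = -0.05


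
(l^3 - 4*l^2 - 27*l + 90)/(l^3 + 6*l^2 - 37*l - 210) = (l - 3)/(l + 7)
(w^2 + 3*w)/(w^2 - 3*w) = (w + 3)/(w - 3)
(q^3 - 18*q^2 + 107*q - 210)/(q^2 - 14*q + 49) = (q^2 - 11*q + 30)/(q - 7)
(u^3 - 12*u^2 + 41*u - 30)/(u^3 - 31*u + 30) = (u - 6)/(u + 6)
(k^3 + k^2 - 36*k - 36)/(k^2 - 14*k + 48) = (k^2 + 7*k + 6)/(k - 8)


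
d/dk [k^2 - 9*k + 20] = 2*k - 9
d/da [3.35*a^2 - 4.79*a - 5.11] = 6.7*a - 4.79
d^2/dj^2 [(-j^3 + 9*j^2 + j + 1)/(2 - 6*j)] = 3*(3*j^3 - 3*j^2 + j - 7)/(27*j^3 - 27*j^2 + 9*j - 1)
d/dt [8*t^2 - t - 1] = 16*t - 1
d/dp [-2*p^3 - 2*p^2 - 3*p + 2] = -6*p^2 - 4*p - 3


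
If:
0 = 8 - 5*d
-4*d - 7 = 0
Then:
No Solution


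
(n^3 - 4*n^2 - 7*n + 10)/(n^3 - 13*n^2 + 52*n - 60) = (n^2 + n - 2)/(n^2 - 8*n + 12)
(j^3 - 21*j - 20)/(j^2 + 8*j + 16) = (j^2 - 4*j - 5)/(j + 4)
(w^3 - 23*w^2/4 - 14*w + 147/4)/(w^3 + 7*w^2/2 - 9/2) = (4*w^2 - 35*w + 49)/(2*(2*w^2 + w - 3))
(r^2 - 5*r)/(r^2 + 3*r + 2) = r*(r - 5)/(r^2 + 3*r + 2)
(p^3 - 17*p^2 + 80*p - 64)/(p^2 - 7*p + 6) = (p^2 - 16*p + 64)/(p - 6)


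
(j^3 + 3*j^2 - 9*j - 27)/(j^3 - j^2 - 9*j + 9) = (j + 3)/(j - 1)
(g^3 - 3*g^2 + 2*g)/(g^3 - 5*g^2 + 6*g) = (g - 1)/(g - 3)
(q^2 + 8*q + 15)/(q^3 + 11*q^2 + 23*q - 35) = (q + 3)/(q^2 + 6*q - 7)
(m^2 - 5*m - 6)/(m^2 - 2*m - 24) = (m + 1)/(m + 4)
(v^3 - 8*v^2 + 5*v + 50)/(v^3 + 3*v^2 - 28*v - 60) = (v - 5)/(v + 6)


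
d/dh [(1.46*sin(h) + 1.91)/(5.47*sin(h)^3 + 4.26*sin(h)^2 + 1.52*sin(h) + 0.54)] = (-28.2525*sin(h) + 3.9931*sin(3*h) + 18.78135*cos(2*h) - 20.89615)*cos(h)/(5.47*sin(h)^3 + 4.26*sin(h)^2 + 1.52*sin(h) + 0.54)^2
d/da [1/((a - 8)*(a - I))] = ((8 - a)*(a - I)^2 + (-a + I)*(a - 8)^2)/((a - 8)^3*(a - I)^3)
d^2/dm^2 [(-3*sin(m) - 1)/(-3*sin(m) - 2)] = 3*(3*sin(m)^2 - 2*sin(m) - 6)/(3*sin(m) + 2)^3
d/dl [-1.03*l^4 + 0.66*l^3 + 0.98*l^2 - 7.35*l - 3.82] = -4.12*l^3 + 1.98*l^2 + 1.96*l - 7.35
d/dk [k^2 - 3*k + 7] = 2*k - 3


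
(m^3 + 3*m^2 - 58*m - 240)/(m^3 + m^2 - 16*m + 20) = (m^2 - 2*m - 48)/(m^2 - 4*m + 4)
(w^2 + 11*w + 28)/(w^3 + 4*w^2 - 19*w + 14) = (w + 4)/(w^2 - 3*w + 2)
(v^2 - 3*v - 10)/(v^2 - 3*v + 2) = (v^2 - 3*v - 10)/(v^2 - 3*v + 2)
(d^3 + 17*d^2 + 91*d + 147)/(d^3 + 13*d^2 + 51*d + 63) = (d + 7)/(d + 3)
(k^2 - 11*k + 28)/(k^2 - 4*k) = (k - 7)/k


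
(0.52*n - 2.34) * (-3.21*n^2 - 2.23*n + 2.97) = -1.6692*n^3 + 6.3518*n^2 + 6.7626*n - 6.9498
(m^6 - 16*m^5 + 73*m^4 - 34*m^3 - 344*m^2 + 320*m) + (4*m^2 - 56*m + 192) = m^6 - 16*m^5 + 73*m^4 - 34*m^3 - 340*m^2 + 264*m + 192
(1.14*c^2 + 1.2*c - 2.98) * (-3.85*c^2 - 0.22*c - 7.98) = -4.389*c^4 - 4.8708*c^3 + 2.1118*c^2 - 8.9204*c + 23.7804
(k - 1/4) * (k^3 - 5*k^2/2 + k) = k^4 - 11*k^3/4 + 13*k^2/8 - k/4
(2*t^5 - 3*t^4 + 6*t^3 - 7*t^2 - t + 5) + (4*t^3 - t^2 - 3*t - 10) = 2*t^5 - 3*t^4 + 10*t^3 - 8*t^2 - 4*t - 5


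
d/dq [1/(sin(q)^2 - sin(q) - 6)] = (1 - 2*sin(q))*cos(q)/(sin(q) + cos(q)^2 + 5)^2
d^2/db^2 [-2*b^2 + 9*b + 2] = -4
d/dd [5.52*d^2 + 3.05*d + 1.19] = 11.04*d + 3.05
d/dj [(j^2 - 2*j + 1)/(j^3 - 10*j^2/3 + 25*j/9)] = 9*(-3*j^3 + 7*j^2 - 9*j + 5)/(j^2*(27*j^3 - 135*j^2 + 225*j - 125))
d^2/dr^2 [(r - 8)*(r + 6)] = 2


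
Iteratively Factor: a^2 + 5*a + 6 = (a + 3)*(a + 2)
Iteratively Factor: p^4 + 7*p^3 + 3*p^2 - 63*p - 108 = (p + 3)*(p^3 + 4*p^2 - 9*p - 36) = (p + 3)*(p + 4)*(p^2 - 9) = (p - 3)*(p + 3)*(p + 4)*(p + 3)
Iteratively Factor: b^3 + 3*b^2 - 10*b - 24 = (b - 3)*(b^2 + 6*b + 8) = (b - 3)*(b + 2)*(b + 4)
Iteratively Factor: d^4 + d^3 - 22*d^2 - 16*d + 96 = (d + 4)*(d^3 - 3*d^2 - 10*d + 24) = (d - 2)*(d + 4)*(d^2 - d - 12) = (d - 2)*(d + 3)*(d + 4)*(d - 4)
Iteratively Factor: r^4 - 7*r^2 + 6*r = (r + 3)*(r^3 - 3*r^2 + 2*r) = (r - 1)*(r + 3)*(r^2 - 2*r) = r*(r - 1)*(r + 3)*(r - 2)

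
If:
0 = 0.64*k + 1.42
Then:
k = -2.22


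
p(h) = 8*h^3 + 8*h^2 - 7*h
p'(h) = 24*h^2 + 16*h - 7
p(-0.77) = 6.48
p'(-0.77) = -5.09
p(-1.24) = 5.73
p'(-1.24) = 10.06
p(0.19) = -0.99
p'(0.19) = -3.09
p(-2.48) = -55.46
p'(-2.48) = 100.93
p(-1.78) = -7.31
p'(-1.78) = 40.56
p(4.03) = 625.32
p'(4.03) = 447.26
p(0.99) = 8.67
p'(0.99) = 32.36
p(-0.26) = 2.22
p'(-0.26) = -9.54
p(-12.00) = -12588.00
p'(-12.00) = 3257.00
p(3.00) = 267.00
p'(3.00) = 257.00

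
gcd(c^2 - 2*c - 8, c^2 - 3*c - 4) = c - 4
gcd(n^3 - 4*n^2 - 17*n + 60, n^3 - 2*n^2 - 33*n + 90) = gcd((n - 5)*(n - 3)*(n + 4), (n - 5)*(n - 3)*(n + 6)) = n^2 - 8*n + 15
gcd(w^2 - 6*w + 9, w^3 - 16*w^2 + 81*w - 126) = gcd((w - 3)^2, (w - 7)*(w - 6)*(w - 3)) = w - 3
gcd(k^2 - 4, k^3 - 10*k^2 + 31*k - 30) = k - 2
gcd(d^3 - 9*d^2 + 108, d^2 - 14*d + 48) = d - 6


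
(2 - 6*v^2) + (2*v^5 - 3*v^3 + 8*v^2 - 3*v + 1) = 2*v^5 - 3*v^3 + 2*v^2 - 3*v + 3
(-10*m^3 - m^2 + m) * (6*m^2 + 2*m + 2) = -60*m^5 - 26*m^4 - 16*m^3 + 2*m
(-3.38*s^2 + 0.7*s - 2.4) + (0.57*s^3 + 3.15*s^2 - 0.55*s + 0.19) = 0.57*s^3 - 0.23*s^2 + 0.15*s - 2.21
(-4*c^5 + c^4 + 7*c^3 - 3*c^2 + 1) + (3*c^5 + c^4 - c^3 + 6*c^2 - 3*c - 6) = -c^5 + 2*c^4 + 6*c^3 + 3*c^2 - 3*c - 5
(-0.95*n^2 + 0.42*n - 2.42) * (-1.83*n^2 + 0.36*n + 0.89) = 1.7385*n^4 - 1.1106*n^3 + 3.7343*n^2 - 0.4974*n - 2.1538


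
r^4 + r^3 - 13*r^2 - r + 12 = (r - 3)*(r - 1)*(r + 1)*(r + 4)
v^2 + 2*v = v*(v + 2)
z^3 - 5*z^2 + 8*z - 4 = (z - 2)^2*(z - 1)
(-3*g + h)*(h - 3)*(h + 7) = -3*g*h^2 - 12*g*h + 63*g + h^3 + 4*h^2 - 21*h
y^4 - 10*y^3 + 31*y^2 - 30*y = y*(y - 5)*(y - 3)*(y - 2)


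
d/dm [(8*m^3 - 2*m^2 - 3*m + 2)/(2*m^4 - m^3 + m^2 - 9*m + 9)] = (-16*m^6 + 8*m^5 + 24*m^4 - 166*m^3 + 243*m^2 - 40*m - 9)/(4*m^8 - 4*m^7 + 5*m^6 - 38*m^5 + 55*m^4 - 36*m^3 + 99*m^2 - 162*m + 81)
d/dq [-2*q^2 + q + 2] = 1 - 4*q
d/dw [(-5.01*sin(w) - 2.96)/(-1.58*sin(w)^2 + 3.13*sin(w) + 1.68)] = (-7.9158*sin(w)^2 - 9.3536*sin(w) + 0.848000000000001)*cos(w)/(2.4964*sin(w)^4 - 9.8908*sin(w)^3 + 4.4881*sin(w)^2 + 10.5168*sin(w) + 2.8224)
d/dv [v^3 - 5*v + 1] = 3*v^2 - 5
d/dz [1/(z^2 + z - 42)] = (-2*z - 1)/(z^2 + z - 42)^2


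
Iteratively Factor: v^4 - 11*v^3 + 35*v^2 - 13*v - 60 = (v - 3)*(v^3 - 8*v^2 + 11*v + 20) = (v - 3)*(v + 1)*(v^2 - 9*v + 20) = (v - 5)*(v - 3)*(v + 1)*(v - 4)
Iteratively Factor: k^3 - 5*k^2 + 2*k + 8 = (k - 4)*(k^2 - k - 2) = (k - 4)*(k - 2)*(k + 1)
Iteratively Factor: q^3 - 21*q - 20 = (q + 4)*(q^2 - 4*q - 5) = (q - 5)*(q + 4)*(q + 1)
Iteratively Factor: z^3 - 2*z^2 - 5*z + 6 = (z - 3)*(z^2 + z - 2) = (z - 3)*(z - 1)*(z + 2)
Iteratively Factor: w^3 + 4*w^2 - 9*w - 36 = (w + 4)*(w^2 - 9) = (w + 3)*(w + 4)*(w - 3)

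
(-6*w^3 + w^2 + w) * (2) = -12*w^3 + 2*w^2 + 2*w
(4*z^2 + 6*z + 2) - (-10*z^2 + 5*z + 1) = 14*z^2 + z + 1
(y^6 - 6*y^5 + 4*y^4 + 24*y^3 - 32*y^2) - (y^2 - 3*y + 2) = y^6 - 6*y^5 + 4*y^4 + 24*y^3 - 33*y^2 + 3*y - 2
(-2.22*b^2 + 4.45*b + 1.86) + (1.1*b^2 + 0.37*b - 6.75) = -1.12*b^2 + 4.82*b - 4.89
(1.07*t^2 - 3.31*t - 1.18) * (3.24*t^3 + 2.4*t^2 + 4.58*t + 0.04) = 3.4668*t^5 - 8.1564*t^4 - 6.8666*t^3 - 17.949*t^2 - 5.5368*t - 0.0472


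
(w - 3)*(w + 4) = w^2 + w - 12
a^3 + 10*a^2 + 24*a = a*(a + 4)*(a + 6)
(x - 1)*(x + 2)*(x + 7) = x^3 + 8*x^2 + 5*x - 14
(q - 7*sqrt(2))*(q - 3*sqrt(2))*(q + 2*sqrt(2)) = q^3 - 8*sqrt(2)*q^2 + 2*q + 84*sqrt(2)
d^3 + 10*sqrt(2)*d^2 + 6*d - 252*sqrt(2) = (d - 3*sqrt(2))*(d + 6*sqrt(2))*(d + 7*sqrt(2))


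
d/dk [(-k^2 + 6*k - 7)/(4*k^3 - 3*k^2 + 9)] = 2*(3*k*(2*k - 1)*(k^2 - 6*k + 7) + (3 - k)*(4*k^3 - 3*k^2 + 9))/(4*k^3 - 3*k^2 + 9)^2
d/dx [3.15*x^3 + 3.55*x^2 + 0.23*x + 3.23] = 9.45*x^2 + 7.1*x + 0.23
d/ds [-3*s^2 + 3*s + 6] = 3 - 6*s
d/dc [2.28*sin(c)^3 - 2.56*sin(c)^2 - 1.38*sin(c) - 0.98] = (6.84*sin(c)^2 - 5.12*sin(c) - 1.38)*cos(c)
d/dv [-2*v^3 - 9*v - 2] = -6*v^2 - 9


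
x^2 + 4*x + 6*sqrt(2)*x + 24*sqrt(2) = (x + 4)*(x + 6*sqrt(2))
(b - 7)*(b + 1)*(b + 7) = b^3 + b^2 - 49*b - 49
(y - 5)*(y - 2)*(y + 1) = y^3 - 6*y^2 + 3*y + 10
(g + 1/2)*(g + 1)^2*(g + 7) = g^4 + 19*g^3/2 + 39*g^2/2 + 29*g/2 + 7/2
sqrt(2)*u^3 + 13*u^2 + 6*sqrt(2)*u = u*(u + 6*sqrt(2))*(sqrt(2)*u + 1)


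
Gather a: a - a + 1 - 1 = 0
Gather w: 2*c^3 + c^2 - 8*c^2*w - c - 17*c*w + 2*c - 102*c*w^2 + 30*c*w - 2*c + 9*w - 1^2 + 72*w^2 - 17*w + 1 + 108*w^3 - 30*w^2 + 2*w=2*c^3 + c^2 - c + 108*w^3 + w^2*(42 - 102*c) + w*(-8*c^2 + 13*c - 6)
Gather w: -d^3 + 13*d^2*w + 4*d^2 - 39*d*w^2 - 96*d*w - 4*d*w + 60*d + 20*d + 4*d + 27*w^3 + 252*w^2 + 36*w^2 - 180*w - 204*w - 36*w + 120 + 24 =-d^3 + 4*d^2 + 84*d + 27*w^3 + w^2*(288 - 39*d) + w*(13*d^2 - 100*d - 420) + 144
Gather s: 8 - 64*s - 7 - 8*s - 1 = -72*s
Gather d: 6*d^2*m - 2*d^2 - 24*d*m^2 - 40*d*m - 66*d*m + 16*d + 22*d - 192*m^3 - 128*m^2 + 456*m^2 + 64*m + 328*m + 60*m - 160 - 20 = d^2*(6*m - 2) + d*(-24*m^2 - 106*m + 38) - 192*m^3 + 328*m^2 + 452*m - 180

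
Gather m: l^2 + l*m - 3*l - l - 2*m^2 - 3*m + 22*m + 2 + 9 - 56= l^2 - 4*l - 2*m^2 + m*(l + 19) - 45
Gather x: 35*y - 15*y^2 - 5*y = -15*y^2 + 30*y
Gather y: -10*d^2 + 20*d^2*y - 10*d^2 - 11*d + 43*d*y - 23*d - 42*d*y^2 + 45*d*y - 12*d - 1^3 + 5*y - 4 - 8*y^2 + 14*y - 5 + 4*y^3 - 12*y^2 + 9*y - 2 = -20*d^2 - 46*d + 4*y^3 + y^2*(-42*d - 20) + y*(20*d^2 + 88*d + 28) - 12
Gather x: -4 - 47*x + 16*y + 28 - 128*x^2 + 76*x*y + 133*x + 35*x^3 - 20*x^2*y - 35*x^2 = 35*x^3 + x^2*(-20*y - 163) + x*(76*y + 86) + 16*y + 24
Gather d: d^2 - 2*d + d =d^2 - d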